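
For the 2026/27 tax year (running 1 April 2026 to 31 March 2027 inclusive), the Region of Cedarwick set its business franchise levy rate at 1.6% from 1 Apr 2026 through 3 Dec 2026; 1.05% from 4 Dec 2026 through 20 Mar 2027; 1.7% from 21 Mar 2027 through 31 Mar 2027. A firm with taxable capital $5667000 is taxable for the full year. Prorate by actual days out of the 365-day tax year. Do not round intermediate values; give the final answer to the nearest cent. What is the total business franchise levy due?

1 Apr – 3 Dec 2026: 247 days at 1.6% → $5667000 × 1.6% × 247/365 = $61358.8603
4 Dec 2026 – 20 Mar 2027: 107 days at 1.05% → $5667000 × 1.05% × 107/365 = $17443.4918
21 Mar – 31 Mar 2027: 11 days at 1.7% → $5667000 × 1.7% × 11/365 = $2903.3671
Total = $81705.7192

$81705.72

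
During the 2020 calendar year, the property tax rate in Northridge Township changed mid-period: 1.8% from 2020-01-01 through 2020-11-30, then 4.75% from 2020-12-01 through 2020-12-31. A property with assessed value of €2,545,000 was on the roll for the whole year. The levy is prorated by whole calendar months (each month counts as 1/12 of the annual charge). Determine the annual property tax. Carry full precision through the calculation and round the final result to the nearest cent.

2020-01-01 to 2020-11-30: 11 months at 1.8% → €2,545,000 × 1.8% × 11/12 = €41,992.5000
2020-12-01 to 2020-12-31: 1 month at 4.75% → €2,545,000 × 4.75% × 1/12 = €10,073.9583
Total = €52,066.4583

€52,066.46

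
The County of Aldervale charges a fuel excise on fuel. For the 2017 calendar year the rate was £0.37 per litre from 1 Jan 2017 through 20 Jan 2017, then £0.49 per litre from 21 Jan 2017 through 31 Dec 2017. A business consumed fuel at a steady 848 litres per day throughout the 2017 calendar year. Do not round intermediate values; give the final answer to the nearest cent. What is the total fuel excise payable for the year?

£149,629.60

1 Jan – 20 Jan 2017: 20 days × 848 litres/day = 16,960 litres at £0.37/litre → £6,275.20
21 Jan – 31 Dec 2017: 345 days × 848 litres/day = 292,560 litres at £0.49/litre → £143,354.40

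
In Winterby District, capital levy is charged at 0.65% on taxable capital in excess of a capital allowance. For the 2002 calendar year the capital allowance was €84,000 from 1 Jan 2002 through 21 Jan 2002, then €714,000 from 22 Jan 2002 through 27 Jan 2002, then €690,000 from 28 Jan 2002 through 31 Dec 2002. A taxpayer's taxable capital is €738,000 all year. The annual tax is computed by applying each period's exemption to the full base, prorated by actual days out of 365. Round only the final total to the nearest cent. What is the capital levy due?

€536.06

1 Jan – 21 Jan 2002: 21 days, exemption €84,000 → (€738,000 − €84,000) × 0.65% × 21/365 = €244.5781
22 Jan – 27 Jan 2002: 6 days, exemption €714,000 → (€738,000 − €714,000) × 0.65% × 6/365 = €2.5644
28 Jan – 31 Dec 2002: 338 days, exemption €690,000 → (€738,000 − €690,000) × 0.65% × 338/365 = €288.9205
Total = €536.0630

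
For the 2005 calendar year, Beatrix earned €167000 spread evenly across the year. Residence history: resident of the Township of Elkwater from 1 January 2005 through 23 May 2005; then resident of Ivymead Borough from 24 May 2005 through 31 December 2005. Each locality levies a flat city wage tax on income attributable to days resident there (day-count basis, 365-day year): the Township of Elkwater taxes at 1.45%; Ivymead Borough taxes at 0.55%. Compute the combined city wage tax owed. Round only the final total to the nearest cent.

€1507.35

The Township of Elkwater, 1 January – 23 May 2005: 143 days → €167000 × 1.45% × 143/365 = €948.6973
Ivymead Borough, 24 May – 31 December 2005: 222 days → €167000 × 0.55% × 222/365 = €558.6493
Total = €1507.3466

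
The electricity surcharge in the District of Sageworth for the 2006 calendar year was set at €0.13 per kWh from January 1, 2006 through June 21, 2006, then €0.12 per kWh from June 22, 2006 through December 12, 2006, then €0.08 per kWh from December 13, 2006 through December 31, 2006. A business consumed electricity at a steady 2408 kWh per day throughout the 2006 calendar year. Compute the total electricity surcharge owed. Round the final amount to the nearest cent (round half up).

€107,782.08

January 1 – June 21, 2006: 172 days × 2408 kWh/day = 414,176 kWh at €0.13/kWh → €53,842.88
June 22 – December 12, 2006: 174 days × 2408 kWh/day = 418,992 kWh at €0.12/kWh → €50,279.04
December 13 – December 31, 2006: 19 days × 2408 kWh/day = 45,752 kWh at €0.08/kWh → €3,660.16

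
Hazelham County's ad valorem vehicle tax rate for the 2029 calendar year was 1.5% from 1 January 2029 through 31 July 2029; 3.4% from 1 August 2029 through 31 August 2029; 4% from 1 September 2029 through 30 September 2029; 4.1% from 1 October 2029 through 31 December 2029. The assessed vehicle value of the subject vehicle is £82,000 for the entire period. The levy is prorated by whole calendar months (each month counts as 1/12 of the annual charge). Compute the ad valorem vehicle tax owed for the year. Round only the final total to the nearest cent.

1 January – 31 July 2029: 7 months at 1.5% → £82,000 × 1.5% × 7/12 = £717.5000
1 August – 31 August 2029: 1 month at 3.4% → £82,000 × 3.4% × 1/12 = £232.3333
1 September – 30 September 2029: 1 month at 4% → £82,000 × 4% × 1/12 = £273.3333
1 October – 31 December 2029: 3 months at 4.1% → £82,000 × 4.1% × 3/12 = £840.5000
Total = £2,063.6667

£2,063.67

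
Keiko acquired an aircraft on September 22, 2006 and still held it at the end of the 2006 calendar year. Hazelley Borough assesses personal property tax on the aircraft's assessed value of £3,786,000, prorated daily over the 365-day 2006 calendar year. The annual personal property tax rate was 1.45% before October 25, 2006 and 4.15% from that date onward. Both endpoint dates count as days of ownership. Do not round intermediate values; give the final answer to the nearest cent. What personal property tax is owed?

£34,234.78

September 22 – October 24, 2006: 33 days at 1.45% → £3,786,000 × 1.45% × 33/365 = £4,963.2904
October 25 – December 31, 2006: 68 days at 4.15% → £3,786,000 × 4.15% × 68/365 = £29,271.4849
Total = £34,234.7753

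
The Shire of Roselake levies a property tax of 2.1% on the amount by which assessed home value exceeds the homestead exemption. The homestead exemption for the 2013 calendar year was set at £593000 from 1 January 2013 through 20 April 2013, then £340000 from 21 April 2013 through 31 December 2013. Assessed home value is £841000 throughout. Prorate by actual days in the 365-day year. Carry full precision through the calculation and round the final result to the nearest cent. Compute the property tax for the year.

£8919.82

1 January – 20 April 2013: 110 days, exemption £593000 → (£841000 − £593000) × 2.1% × 110/365 = £1569.5342
21 April – 31 December 2013: 255 days, exemption £340000 → (£841000 − £340000) × 2.1% × 255/365 = £7350.2877
Total = £8919.8219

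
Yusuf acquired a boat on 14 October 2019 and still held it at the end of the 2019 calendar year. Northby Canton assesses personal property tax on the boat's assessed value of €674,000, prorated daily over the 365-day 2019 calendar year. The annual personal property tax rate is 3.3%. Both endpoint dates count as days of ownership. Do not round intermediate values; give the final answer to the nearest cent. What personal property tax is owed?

Days held (14 October – 31 December 2019): 79 out of 365
Tax = €674,000 × 3.3% × 79/365 = €4,814.0219

€4,814.02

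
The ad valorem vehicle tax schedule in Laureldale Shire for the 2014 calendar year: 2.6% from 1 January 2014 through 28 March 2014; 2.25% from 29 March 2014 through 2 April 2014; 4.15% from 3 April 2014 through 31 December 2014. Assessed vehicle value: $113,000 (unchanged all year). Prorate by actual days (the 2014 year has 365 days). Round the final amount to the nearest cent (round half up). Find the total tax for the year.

$4,242.61

1 January – 28 March 2014: 87 days at 2.6% → $113,000 × 2.6% × 87/365 = $700.2904
29 March – 2 April 2014: 5 days at 2.25% → $113,000 × 2.25% × 5/365 = $34.8288
3 April – 31 December 2014: 273 days at 4.15% → $113,000 × 4.15% × 273/365 = $3,507.4890
Total = $4,242.6082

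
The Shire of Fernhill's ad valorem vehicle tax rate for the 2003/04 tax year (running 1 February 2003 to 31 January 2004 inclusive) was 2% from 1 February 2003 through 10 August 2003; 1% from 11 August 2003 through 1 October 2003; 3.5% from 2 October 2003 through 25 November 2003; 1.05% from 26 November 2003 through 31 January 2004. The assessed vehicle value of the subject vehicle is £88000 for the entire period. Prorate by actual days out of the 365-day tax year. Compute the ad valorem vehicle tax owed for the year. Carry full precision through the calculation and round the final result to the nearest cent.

1 February – 10 August 2003: 191 days at 2% → £88000 × 2% × 191/365 = £920.9863
11 August – 1 October 2003: 52 days at 1% → £88000 × 1% × 52/365 = £125.3699
2 October – 25 November 2003: 55 days at 3.5% → £88000 × 3.5% × 55/365 = £464.1096
26 November 2003 – 31 January 2004: 67 days at 1.05% → £88000 × 1.05% × 67/365 = £169.6110
Total = £1680.0767

£1680.08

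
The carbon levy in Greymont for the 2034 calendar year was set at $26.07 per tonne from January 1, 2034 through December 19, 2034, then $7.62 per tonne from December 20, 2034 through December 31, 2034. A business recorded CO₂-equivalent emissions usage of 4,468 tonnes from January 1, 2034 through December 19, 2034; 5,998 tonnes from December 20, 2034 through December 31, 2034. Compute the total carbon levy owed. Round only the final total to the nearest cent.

January 1 – December 19, 2034: 4,468 tonnes at $26.07/tonne → $116,480.76
December 20 – December 31, 2034: 5,998 tonnes at $7.62/tonne → $45,704.76

$162,185.52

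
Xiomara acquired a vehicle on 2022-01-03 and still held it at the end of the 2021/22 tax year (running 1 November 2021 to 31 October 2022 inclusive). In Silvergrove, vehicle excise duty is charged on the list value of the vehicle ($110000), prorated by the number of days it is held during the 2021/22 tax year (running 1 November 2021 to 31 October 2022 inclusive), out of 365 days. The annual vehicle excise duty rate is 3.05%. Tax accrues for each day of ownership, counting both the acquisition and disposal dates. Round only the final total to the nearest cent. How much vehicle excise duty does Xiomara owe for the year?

$2775.92

Days held (2022-01-03 to 2022-10-31): 302 out of 365
Tax = $110000 × 3.05% × 302/365 = $2775.9178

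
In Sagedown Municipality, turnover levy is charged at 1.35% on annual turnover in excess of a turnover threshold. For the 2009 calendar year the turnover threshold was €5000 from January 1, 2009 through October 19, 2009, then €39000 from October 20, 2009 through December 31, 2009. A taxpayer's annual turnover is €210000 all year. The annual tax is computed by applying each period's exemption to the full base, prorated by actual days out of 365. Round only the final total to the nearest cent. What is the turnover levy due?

€2675.70

January 1 – October 19, 2009: 292 days, exemption €5000 → (€210000 − €5000) × 1.35% × 292/365 = €2214.0000
October 20 – December 31, 2009: 73 days, exemption €39000 → (€210000 − €39000) × 1.35% × 73/365 = €461.7000
Total = €2675.7000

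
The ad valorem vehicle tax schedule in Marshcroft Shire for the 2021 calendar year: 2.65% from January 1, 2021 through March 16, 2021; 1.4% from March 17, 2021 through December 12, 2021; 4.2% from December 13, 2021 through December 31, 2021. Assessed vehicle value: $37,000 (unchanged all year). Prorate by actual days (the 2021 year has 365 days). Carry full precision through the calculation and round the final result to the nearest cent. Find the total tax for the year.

$666.96

January 1 – March 16, 2021: 75 days at 2.65% → $37,000 × 2.65% × 75/365 = $201.4726
March 17 – December 12, 2021: 271 days at 1.4% → $37,000 × 1.4% × 271/365 = $384.5973
December 13 – December 31, 2021: 19 days at 4.2% → $37,000 × 4.2% × 19/365 = $80.8932
Total = $666.9630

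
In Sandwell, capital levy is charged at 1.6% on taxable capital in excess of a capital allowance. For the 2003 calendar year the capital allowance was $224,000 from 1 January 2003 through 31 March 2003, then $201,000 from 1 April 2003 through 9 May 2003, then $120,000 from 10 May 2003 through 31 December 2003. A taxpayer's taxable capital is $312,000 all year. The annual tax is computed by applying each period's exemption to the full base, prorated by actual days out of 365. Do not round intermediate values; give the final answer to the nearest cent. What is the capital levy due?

$2,523.22

1 January – 31 March 2003: 90 days, exemption $224,000 → ($312,000 − $224,000) × 1.6% × 90/365 = $347.1781
1 April – 9 May 2003: 39 days, exemption $201,000 → ($312,000 − $201,000) × 1.6% × 39/365 = $189.7644
10 May – 31 December 2003: 236 days, exemption $120,000 → ($312,000 − $120,000) × 1.6% × 236/365 = $1,986.2795
Total = $2,523.2219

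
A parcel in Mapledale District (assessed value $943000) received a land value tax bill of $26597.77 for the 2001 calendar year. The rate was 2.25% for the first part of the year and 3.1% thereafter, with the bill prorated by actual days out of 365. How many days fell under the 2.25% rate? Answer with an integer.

Let d = days at the first rate; then 365 − d days at the second rate.
$943000 × [2.25%·d + 3.1%·(365−d)] / 365 = $26597.77
Solving gives d = 120, so the new rate took effect on May 1, 2001.

120 days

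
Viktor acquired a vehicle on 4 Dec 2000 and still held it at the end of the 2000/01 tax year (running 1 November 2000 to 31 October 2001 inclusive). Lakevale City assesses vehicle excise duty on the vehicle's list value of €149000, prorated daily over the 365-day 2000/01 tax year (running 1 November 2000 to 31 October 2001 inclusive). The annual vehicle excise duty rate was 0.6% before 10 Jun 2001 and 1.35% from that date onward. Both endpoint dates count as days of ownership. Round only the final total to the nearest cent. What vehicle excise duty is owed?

€1254.05

4 Dec 2000 – 9 Jun 2001: 188 days at 0.6% → €149000 × 0.6% × 188/365 = €460.4712
10 Jun – 31 Oct 2001: 144 days at 1.35% → €149000 × 1.35% × 144/365 = €793.5781
Total = €1254.0493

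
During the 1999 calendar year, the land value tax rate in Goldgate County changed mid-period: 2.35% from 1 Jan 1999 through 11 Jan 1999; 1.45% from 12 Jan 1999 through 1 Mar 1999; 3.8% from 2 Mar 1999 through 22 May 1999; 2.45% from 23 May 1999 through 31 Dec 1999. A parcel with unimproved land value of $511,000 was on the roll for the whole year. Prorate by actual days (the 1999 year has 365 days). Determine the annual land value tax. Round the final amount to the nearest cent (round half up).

$13,367.90

1 Jan – 11 Jan 1999: 11 days at 2.35% → $511,000 × 2.35% × 11/365 = $361.9000
12 Jan – 1 Mar 1999: 49 days at 1.45% → $511,000 × 1.45% × 49/365 = $994.7000
2 Mar – 22 May 1999: 82 days at 3.8% → $511,000 × 3.8% × 82/365 = $4,362.4000
23 May – 31 Dec 1999: 223 days at 2.45% → $511,000 × 2.45% × 223/365 = $7,648.9000
Total = $13,367.9000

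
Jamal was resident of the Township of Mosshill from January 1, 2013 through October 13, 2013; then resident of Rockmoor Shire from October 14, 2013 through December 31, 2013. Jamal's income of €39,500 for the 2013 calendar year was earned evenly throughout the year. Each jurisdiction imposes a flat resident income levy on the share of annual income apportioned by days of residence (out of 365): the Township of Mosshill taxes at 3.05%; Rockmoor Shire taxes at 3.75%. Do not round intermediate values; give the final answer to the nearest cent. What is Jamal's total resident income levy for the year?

€1,264.60

The Township of Mosshill, January 1 – October 13, 2013: 286 days → €39,500 × 3.05% × 286/365 = €943.9959
Rockmoor Shire, October 14 – December 31, 2013: 79 days → €39,500 × 3.75% × 79/365 = €320.5993
Total = €1,264.5952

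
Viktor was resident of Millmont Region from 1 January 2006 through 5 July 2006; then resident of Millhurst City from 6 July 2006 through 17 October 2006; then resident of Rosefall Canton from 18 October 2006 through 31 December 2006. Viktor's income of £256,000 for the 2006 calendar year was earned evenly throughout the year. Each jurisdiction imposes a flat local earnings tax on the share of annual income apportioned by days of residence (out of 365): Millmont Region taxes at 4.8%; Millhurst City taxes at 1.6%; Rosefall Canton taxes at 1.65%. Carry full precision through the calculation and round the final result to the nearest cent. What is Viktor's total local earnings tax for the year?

£8,296.85

Millmont Region, 1 January – 5 July 2006: 186 days → £256,000 × 4.8% × 186/365 = £6,261.8301
Millhurst City, 6 July – 17 October 2006: 104 days → £256,000 × 1.6% × 104/365 = £1,167.0795
Rosefall Canton, 18 October – 31 December 2006: 75 days → £256,000 × 1.65% × 75/365 = £867.9452
Total = £8,296.8548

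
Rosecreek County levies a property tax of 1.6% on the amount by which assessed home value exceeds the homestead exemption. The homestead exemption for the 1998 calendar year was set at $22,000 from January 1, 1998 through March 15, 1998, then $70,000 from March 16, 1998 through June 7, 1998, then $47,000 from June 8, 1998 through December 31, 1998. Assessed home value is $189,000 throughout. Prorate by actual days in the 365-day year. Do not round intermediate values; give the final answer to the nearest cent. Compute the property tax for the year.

January 1 – March 15, 1998: 74 days, exemption $22,000 → ($189,000 − $22,000) × 1.6% × 74/365 = $541.7205
March 16 – June 7, 1998: 84 days, exemption $70,000 → ($189,000 − $70,000) × 1.6% × 84/365 = $438.1808
June 8 – December 31, 1998: 207 days, exemption $47,000 → ($189,000 − $47,000) × 1.6% × 207/365 = $1,288.5041
Total = $2,268.4055

$2,268.41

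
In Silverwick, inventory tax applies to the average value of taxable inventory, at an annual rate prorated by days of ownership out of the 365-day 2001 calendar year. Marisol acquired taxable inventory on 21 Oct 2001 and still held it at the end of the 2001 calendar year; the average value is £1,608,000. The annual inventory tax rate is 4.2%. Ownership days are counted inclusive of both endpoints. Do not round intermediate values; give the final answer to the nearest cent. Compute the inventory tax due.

£13,322.17

Days held (21 Oct – 31 Dec 2001): 72 out of 365
Tax = £1,608,000 × 4.2% × 72/365 = £13,322.1699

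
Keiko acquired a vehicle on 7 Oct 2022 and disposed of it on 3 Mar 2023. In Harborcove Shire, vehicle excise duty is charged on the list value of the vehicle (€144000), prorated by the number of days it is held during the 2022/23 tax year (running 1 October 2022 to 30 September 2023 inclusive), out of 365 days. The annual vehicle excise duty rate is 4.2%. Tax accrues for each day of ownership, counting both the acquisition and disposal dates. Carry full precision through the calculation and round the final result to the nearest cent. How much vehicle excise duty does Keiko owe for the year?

€2452.34

Days held (7 Oct 2022 – 3 Mar 2023): 148 out of 365
Tax = €144000 × 4.2% × 148/365 = €2452.3397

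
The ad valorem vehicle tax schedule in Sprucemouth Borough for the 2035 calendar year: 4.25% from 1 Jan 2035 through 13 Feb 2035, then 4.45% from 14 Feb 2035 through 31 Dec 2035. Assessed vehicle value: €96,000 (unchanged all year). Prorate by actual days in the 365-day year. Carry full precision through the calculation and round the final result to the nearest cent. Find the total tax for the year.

1 Jan – 13 Feb 2035: 44 days at 4.25% → €96,000 × 4.25% × 44/365 = €491.8356
14 Feb – 31 Dec 2035: 321 days at 4.45% → €96,000 × 4.45% × 321/365 = €3,757.0192
Total = €4,248.8548

€4,248.85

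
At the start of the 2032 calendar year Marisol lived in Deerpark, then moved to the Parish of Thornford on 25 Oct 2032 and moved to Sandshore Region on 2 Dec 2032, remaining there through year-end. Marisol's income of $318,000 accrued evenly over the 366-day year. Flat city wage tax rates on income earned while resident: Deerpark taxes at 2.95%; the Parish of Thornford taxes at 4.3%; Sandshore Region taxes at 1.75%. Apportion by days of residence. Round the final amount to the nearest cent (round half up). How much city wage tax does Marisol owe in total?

Deerpark, 1 Jan – 24 Oct 2032: 298 days → $318,000 × 2.95% × 298/366 = $7,638.0820
The Parish of Thornford, 25 Oct – 1 Dec 2032: 38 days → $318,000 × 4.3% × 38/366 = $1,419.7049
Sandshore Region, 2 Dec – 31 Dec 2032: 30 days → $318,000 × 1.75% × 30/366 = $456.1475
Total = $9,513.9344

$9,513.93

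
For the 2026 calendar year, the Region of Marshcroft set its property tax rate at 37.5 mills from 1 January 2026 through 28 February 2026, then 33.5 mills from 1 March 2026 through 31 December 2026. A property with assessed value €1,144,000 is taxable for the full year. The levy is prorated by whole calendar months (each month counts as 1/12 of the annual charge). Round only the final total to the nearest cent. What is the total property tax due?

€39,086.67

1 January – 28 February 2026: 2 months at 37.5 mills → €1,144,000 × 3.75% × 2/12 = €7,150.0000
1 March – 31 December 2026: 10 months at 33.5 mills → €1,144,000 × 3.35% × 10/12 = €31,936.6667
Total = €39,086.6667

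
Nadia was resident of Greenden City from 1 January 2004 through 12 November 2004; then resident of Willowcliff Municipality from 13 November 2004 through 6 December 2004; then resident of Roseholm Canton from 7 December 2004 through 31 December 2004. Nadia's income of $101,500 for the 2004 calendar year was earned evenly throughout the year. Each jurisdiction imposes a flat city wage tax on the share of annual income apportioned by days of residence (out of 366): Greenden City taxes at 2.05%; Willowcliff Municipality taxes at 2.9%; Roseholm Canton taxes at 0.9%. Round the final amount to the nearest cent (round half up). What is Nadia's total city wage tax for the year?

Greenden City, 1 January – 12 November 2004: 317 days → $101,500 × 2.05% × 317/366 = $1,802.1796
Willowcliff Municipality, 13 November – 6 December 2004: 24 days → $101,500 × 2.9% × 24/366 = $193.0164
Roseholm Canton, 7 December – 31 December 2004: 25 days → $101,500 × 0.9% × 25/366 = $62.3975
Total = $2,057.5936

$2,057.59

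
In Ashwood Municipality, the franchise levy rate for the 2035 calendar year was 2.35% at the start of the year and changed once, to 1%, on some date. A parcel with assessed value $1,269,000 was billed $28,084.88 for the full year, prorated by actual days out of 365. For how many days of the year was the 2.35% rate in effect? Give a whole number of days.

Let d = days at the first rate; then 365 − d days at the second rate.
$1,269,000 × [2.35%·d + 1%·(365−d)] / 365 = $28,084.88
Solving gives d = 328, so the new rate took effect on 25 November 2035.

328 days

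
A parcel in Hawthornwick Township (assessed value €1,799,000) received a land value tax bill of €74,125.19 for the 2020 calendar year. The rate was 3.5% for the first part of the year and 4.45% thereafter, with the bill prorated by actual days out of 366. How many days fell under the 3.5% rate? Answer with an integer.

127 days

Let d = days at the first rate; then 366 − d days at the second rate.
€1,799,000 × [3.5%·d + 4.45%·(366−d)] / 366 = €74,125.19
Solving gives d = 127, so the new rate took effect on May 7, 2020.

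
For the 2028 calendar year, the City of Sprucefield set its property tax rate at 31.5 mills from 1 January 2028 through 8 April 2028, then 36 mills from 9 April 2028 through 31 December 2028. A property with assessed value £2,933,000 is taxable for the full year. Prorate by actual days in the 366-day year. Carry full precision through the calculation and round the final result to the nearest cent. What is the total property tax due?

£102,017.91

1 January – 8 April 2028: 99 days at 31.5 mills → £2,933,000 × 3.15% × 99/366 = £24,990.6025
9 April – 31 December 2028: 267 days at 36 mills → £2,933,000 × 3.6% × 267/366 = £77,027.3115
Total = £102,017.9139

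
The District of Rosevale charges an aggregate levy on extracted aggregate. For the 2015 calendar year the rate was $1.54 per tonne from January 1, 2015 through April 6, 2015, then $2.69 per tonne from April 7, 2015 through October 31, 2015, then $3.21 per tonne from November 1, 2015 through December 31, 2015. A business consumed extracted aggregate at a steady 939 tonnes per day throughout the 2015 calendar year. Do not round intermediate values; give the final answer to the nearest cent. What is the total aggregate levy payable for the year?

January 1 – April 6, 2015: 96 days × 939 tonnes/day = 90,144 tonnes at $1.54/tonne → $138,821.76
April 7 – October 31, 2015: 208 days × 939 tonnes/day = 195,312 tonnes at $2.69/tonne → $525,389.28
November 1 – December 31, 2015: 61 days × 939 tonnes/day = 57,279 tonnes at $3.21/tonne → $183,865.59

$848,076.63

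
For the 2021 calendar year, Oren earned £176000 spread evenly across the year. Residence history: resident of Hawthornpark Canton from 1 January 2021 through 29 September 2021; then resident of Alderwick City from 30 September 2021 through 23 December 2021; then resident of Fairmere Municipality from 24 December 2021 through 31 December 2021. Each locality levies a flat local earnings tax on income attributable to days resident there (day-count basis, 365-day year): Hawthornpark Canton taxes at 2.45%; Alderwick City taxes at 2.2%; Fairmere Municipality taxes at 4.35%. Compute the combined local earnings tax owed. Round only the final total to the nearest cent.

£4282.83

Hawthornpark Canton, 1 January – 29 September 2021: 272 days → £176000 × 2.45% × 272/365 = £3213.3260
Alderwick City, 30 September – 23 December 2021: 85 days → £176000 × 2.2% × 85/365 = £901.6986
Fairmere Municipality, 24 December – 31 December 2021: 8 days → £176000 × 4.35% × 8/365 = £167.8027
Total = £4282.8274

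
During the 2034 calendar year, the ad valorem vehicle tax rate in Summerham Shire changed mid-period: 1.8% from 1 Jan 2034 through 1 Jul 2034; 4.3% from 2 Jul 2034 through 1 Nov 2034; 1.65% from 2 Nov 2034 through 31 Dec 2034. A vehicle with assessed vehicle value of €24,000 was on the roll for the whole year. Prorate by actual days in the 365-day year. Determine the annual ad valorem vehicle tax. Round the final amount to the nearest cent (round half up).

€628.27

1 Jan – 1 Jul 2034: 182 days at 1.8% → €24,000 × 1.8% × 182/365 = €215.4082
2 Jul – 1 Nov 2034: 123 days at 4.3% → €24,000 × 4.3% × 123/365 = €347.7699
2 Nov – 31 Dec 2034: 60 days at 1.65% → €24,000 × 1.65% × 60/365 = €65.0959
Total = €628.2740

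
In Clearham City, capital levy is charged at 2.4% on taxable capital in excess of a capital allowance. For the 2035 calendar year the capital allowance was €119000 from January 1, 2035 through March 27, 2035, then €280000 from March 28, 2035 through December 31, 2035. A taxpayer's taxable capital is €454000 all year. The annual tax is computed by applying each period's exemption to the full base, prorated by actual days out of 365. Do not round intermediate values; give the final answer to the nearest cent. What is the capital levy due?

January 1 – March 27, 2035: 86 days, exemption €119000 → (€454000 − €119000) × 2.4% × 86/365 = €1894.3562
March 28 – December 31, 2035: 279 days, exemption €280000 → (€454000 − €280000) × 2.4% × 279/365 = €3192.0658
Total = €5086.4219

€5086.42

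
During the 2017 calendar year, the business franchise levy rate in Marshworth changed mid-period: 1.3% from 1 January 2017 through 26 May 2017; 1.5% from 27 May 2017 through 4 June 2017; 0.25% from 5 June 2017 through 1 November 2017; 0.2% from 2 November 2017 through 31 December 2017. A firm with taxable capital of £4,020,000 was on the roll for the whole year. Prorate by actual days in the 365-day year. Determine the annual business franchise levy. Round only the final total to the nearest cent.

1 January – 26 May 2017: 146 days at 1.3% → £4,020,000 × 1.3% × 146/365 = £20,904.0000
27 May – 4 June 2017: 9 days at 1.5% → £4,020,000 × 1.5% × 9/365 = £1,486.8493
5 June – 1 November 2017: 150 days at 0.25% → £4,020,000 × 0.25% × 150/365 = £4,130.1370
2 November – 31 December 2017: 60 days at 0.2% → £4,020,000 × 0.2% × 60/365 = £1,321.6438
Total = £27,842.6301

£27,842.63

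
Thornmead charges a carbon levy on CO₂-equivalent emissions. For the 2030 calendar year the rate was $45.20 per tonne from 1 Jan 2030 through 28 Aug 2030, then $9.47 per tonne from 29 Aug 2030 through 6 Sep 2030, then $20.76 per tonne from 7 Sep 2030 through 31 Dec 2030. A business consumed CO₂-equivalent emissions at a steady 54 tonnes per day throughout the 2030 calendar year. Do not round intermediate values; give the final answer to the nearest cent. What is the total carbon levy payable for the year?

1 Jan – 28 Aug 2030: 240 days × 54 tonnes/day = 12,960 tonnes at $45.20/tonne → $585,792.00
29 Aug – 6 Sep 2030: 9 days × 54 tonnes/day = 486 tonnes at $9.47/tonne → $4,602.42
7 Sep – 31 Dec 2030: 116 days × 54 tonnes/day = 6,264 tonnes at $20.76/tonne → $130,040.64

$720,435.06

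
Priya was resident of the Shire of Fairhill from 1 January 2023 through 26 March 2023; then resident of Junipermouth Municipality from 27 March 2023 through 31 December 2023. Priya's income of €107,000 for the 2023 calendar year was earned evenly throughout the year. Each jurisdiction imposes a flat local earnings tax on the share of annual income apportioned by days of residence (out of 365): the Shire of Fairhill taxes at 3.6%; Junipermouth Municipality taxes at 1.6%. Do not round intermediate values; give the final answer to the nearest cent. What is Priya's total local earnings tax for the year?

€2,210.36

The Shire of Fairhill, 1 January – 26 March 2023: 85 days → €107,000 × 3.6% × 85/365 = €897.0411
Junipermouth Municipality, 27 March – 31 December 2023: 280 days → €107,000 × 1.6% × 280/365 = €1,313.3151
Total = €2,210.3562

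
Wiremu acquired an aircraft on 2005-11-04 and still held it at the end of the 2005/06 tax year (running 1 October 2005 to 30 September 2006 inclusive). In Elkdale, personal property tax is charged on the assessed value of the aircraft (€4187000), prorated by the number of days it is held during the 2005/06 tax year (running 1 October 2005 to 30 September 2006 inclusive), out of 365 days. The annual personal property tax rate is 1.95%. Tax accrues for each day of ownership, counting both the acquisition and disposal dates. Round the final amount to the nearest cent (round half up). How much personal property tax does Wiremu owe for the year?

Days held (2005-11-04 to 2006-09-30): 331 out of 365
Tax = €4187000 × 1.95% × 331/365 = €74041.0726

€74041.07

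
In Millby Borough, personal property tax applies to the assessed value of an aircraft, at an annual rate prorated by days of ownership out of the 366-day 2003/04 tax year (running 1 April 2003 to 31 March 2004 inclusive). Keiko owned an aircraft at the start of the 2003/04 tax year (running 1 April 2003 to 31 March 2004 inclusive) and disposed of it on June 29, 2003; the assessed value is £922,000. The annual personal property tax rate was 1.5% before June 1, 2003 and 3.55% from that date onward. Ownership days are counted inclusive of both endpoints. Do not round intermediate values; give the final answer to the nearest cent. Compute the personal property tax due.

£4,898.44

April 1 – May 31, 2003: 61 days at 1.5% → £922,000 × 1.5% × 61/366 = £2,305.0000
June 1 – June 29, 2003: 29 days at 3.55% → £922,000 × 3.55% × 29/366 = £2,593.4399
Total = £4,898.4399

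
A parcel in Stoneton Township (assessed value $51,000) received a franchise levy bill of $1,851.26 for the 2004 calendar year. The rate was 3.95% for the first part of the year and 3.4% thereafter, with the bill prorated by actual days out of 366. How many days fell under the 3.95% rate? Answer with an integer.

153 days

Let d = days at the first rate; then 366 − d days at the second rate.
$51,000 × [3.95%·d + 3.4%·(366−d)] / 366 = $1,851.26
Solving gives d = 153, so the new rate took effect on June 2, 2004.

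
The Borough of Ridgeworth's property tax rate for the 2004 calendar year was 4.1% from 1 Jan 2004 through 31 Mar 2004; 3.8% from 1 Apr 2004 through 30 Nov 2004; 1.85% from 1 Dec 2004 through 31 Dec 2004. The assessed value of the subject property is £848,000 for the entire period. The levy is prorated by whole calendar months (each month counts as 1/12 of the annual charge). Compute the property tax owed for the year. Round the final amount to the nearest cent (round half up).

1 Jan – 31 Mar 2004: 3 months at 4.1% → £848,000 × 4.1% × 3/12 = £8,692.0000
1 Apr – 30 Nov 2004: 8 months at 3.8% → £848,000 × 3.8% × 8/12 = £21,482.6667
1 Dec – 31 Dec 2004: 1 month at 1.85% → £848,000 × 1.85% × 1/12 = £1,307.3333
Total = £31,482.0000

£31,482.00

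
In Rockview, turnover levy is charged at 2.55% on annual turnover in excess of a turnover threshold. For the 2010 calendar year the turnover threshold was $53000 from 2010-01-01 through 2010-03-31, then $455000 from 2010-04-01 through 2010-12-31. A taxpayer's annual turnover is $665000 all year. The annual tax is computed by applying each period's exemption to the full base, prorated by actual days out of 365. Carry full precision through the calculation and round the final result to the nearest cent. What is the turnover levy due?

$7882.64

2010-01-01 to 2010-03-31: 90 days, exemption $53000 → ($665000 − $53000) × 2.55% × 90/365 = $3848.0548
2010-04-01 to 2010-12-31: 275 days, exemption $455000 → ($665000 − $455000) × 2.55% × 275/365 = $4034.5890
Total = $7882.6438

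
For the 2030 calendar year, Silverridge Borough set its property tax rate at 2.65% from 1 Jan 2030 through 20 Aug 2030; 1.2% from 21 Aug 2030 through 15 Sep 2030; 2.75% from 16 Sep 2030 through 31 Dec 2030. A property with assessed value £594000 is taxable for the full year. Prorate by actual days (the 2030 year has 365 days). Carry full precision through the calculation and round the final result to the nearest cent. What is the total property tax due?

£15301.60

1 Jan – 20 Aug 2030: 232 days at 2.65% → £594000 × 2.65% × 232/365 = £10005.2384
21 Aug – 15 Sep 2030: 26 days at 1.2% → £594000 × 1.2% × 26/365 = £507.7479
16 Sep – 31 Dec 2030: 107 days at 2.75% → £594000 × 2.75% × 107/365 = £4788.6164
Total = £15301.6027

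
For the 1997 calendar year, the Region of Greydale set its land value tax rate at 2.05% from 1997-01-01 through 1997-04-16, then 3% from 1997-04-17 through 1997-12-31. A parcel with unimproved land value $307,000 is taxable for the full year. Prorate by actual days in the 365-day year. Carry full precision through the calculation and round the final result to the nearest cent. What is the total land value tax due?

$8,363.02

1997-01-01 to 1997-04-16: 106 days at 2.05% → $307,000 × 2.05% × 106/365 = $1,827.7014
1997-04-17 to 1997-12-31: 259 days at 3% → $307,000 × 3% × 259/365 = $6,535.3151
Total = $8,363.0164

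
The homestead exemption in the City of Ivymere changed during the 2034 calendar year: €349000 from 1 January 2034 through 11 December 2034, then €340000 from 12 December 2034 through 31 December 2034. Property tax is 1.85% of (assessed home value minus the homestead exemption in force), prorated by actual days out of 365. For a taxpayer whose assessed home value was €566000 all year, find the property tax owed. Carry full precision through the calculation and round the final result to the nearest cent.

1 January – 11 December 2034: 345 days, exemption €349000 → (€566000 − €349000) × 1.85% × 345/365 = €3794.5274
12 December – 31 December 2034: 20 days, exemption €340000 → (€566000 − €340000) × 1.85% × 20/365 = €229.0959
Total = €4023.6233

€4023.62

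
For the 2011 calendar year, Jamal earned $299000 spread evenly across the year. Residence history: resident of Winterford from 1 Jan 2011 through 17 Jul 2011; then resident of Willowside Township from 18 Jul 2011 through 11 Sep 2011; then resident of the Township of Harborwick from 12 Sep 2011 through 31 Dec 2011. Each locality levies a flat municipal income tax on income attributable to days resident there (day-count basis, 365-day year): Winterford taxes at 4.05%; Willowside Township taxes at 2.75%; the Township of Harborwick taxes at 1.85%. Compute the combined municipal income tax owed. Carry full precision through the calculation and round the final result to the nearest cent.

$9512.71

Winterford, 1 Jan – 17 Jul 2011: 198 days → $299000 × 4.05% × 198/365 = $6568.9890
Willowside Township, 18 Jul – 11 Sep 2011: 56 days → $299000 × 2.75% × 56/365 = $1261.5342
The Township of Harborwick, 12 Sep – 31 Dec 2011: 111 days → $299000 × 1.85% × 111/365 = $1682.1822
Total = $9512.7055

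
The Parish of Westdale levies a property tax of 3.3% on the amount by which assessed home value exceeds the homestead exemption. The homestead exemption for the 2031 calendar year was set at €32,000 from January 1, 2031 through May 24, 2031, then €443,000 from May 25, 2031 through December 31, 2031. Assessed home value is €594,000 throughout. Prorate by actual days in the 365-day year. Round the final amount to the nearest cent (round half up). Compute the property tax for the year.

€10,333.88

January 1 – May 24, 2031: 144 days, exemption €32,000 → (€594,000 − €32,000) × 3.3% × 144/365 = €7,316.7781
May 25 – December 31, 2031: 221 days, exemption €443,000 → (€594,000 − €443,000) × 3.3% × 221/365 = €3,017.1041
Total = €10,333.8822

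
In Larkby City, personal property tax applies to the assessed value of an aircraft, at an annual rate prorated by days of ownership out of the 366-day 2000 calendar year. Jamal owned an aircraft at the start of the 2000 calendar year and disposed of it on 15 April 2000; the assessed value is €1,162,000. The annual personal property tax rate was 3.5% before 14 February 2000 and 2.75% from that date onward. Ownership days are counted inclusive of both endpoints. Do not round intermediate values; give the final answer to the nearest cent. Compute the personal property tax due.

€10,302.43

1 January – 13 February 2000: 44 days at 3.5% → €1,162,000 × 3.5% × 44/366 = €4,889.2896
14 February – 15 April 2000: 62 days at 2.75% → €1,162,000 × 2.75% × 62/366 = €5,413.1421
Total = €10,302.4317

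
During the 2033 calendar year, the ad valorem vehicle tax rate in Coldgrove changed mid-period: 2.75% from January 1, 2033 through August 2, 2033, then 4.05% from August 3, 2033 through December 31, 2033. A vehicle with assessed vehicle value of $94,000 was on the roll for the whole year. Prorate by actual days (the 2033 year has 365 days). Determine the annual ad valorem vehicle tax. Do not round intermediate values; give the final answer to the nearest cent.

$3,090.54

January 1 – August 2, 2033: 214 days at 2.75% → $94,000 × 2.75% × 214/365 = $1,515.5890
August 3 – December 31, 2033: 151 days at 4.05% → $94,000 × 4.05% × 151/365 = $1,574.9507
Total = $3,090.5397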